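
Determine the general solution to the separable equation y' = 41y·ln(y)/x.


Separate: dy/[y ln(y)] = 41 dx/x.
Substitute u = ln(y): du/u = 41 dx/x.
Integrate: ln|ln(y)| = 41ln|x| + C₀, hence ln(y) = C·x^41.


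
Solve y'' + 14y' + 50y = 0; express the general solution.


Characteristic equation: r² + 14r + 50 = 0.
Discriminant is negative; roots r = -7 ± 1i (complex conjugate pair).
General solution uses e^(α x)(C₁ cos(β x) + C₂ sin(β x)): y = e^(-7x)(C₁cos(x) + C₂sin(x)).


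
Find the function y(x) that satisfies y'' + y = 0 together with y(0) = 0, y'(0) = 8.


Characteristic roots of r² + 1 = 0 are ±1i, so y = C₁cos(x) + C₂sin(x).
Apply y(0) = 0: C₁ = 0. Differentiate and apply y'(0) = 8: 1·C₂ = 8, so C₂ = 8.
Particular solution: y = 8sin(x).


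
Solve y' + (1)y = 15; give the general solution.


P(x) = 1, Q(x) = 15; integrating factor μ = e^(x).
(μ y)' = 15e^(x) ⇒ μ y = 15e^(x) + C.
Divide by μ: y = 15 + Ce^(-x).


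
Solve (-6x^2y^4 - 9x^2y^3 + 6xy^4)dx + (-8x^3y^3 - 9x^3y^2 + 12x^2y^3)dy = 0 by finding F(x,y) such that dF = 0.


Check exactness: ∂M/∂y = -24x^2y^3 - 27x^2y^2 + 24xy^3 and ∂N/∂x = -24x^2y^3 - 27x^2y^2 + 24xy^3; equal, so the equation is exact.
Integrate M with respect to x (treating y as constant): ∫M dx = -2x^3y^4 - 3x^3y^3 + 3x^2y^4 + h(y).
Differentiate w.r.t. y and set equal to N: all terms match, so h'(y) = 0 and h is a constant absorbed into C.
General solution: -2x^3y^4 - 3x^3y^3 + 3x^2y^4 = C.


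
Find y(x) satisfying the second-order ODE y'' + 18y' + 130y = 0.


Characteristic equation: r² + 18r + 130 = 0.
Discriminant is negative; roots r = -9 ± 7i (complex conjugate pair).
General solution uses e^(α x)(C₁ cos(β x) + C₂ sin(β x)): y = e^(-9x)(C₁cos(7x) + C₂sin(7x)).


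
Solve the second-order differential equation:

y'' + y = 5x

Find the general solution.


Homogeneous: r² + 1 = 0 ⇒ r = ±1i, y_h = C₁cos(x) + C₂sin(x).
Polynomial forcing; try y_p = Ax + B. Then y_p'' + 1 y_p = 1(Ax + B) = 5x, so B = 0 and A = 5.
General solution: y = C₁cos(x) + C₂sin(x) + 5x.


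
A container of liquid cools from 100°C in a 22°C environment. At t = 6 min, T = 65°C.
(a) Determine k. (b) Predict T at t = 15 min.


Newton's law: T(t) = T_a + (T₀ - T_a)e^(-kt).
(a) Use T(6) = 65: (65 - 22)/(100 - 22) = e^(-k·6), so k = -ln(0.551)/6 ≈ 0.0993.
(b) Apply k to t = 15: T(15) = 22 + (78)e^(-1.489) ≈ 39.6°C.


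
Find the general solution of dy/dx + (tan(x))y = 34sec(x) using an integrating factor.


P(x) = tan(x) ⇒ μ = e^(∫tan(x)dx) = sec(x).
(sec(x) y)' = 34sec²(x) ⇒ sec(x) y = 34tan(x) + C.
Multiply by cos(x): y = 34sin(x) + C·cos(x).


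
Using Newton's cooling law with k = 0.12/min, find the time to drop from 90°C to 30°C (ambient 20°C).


From T(t) = T_a + (T₀ - T_a)e^(-kt), set T(t) = 30:
(30 - 20) / (90 - 20) = e^(-0.12t), so t = -ln(0.143)/0.12 ≈ 16.2 minutes.


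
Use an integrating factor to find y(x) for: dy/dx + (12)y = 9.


P(x) = 12, Q(x) = 9; integrating factor μ = e^(12x).
(μ y)' = 9e^(12x) ⇒ μ y = (3/4)e^(12x) + C.
Divide by μ: y = 3/4 + Ce^(-12x).


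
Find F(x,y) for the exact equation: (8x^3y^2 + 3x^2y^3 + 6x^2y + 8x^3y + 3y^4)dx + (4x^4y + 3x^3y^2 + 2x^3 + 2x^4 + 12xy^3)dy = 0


Check exactness: ∂M/∂y = 16x^3y + 9x^2y^2 + 6x^2 + 8x^3 + 12y^3 and ∂N/∂x = 16x^3y + 9x^2y^2 + 6x^2 + 8x^3 + 12y^3; equal, so the equation is exact.
Integrate M with respect to x (treating y as constant): ∫M dx = 2x^4y^2 + x^3y^3 + 2x^3y + 2x^4y + 3xy^4 + h(y).
Differentiate w.r.t. y and set equal to N: all terms match, so h'(y) = 0 and h is a constant absorbed into C.
General solution: 2x^4y^2 + x^3y^3 + 2x^3y + 2x^4y + 3xy^4 = C.


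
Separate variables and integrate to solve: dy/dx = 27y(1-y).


Separate: dy/[y(1-y)] = 27 dx.
Partial fractions: 1/[y(1-y)] = 1/y + 1/(1-y).
Integrate: ln|y/(1-y)| = 27x + C₀.
Solve for y: y = 1/(1 + Ce^(-27x)).


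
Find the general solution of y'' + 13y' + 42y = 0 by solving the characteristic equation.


Characteristic equation: r² + 13r + 42 = 0.
Factor: (r + 7)(r + 6) = 0 ⇒ r = -7, -6 (distinct real).
General solution: y = C₁e^(-7x) + C₂e^(-6x).


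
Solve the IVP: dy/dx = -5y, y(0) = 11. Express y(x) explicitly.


General solution of y' = -5y is y = Ce^(-5x).
Apply y(0) = 11: C = 11.
Particular solution: y = 11e^(-5x).


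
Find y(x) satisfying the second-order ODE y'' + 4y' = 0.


Characteristic equation: r² + 4r = 0.
Factor: (r - 0)(r + 4) = 0 ⇒ r = 0, -4 (distinct real).
General solution: y = C₁ + C₂e^(-4x).


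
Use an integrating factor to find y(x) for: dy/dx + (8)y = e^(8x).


P(x) = 8 ⇒ μ = e^(8x).
(μ y)' = e^(16x) ⇒ μ y = (1/16)e^(16x) + C.
Divide by μ: y = (1/16)e^(8x) + Ce^(-8x).


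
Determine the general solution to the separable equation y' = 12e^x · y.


Separate variables: dy/y = 12e^x dx.
Integrate: ln|y| = 12e^x + C₀.
Exponentiate: y = Ce^(12e^x).


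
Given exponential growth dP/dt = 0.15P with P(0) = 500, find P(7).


The ODE dP/dt = 0.15P has solution P(t) = P(0)e^(0.15t).
Substitute P(0) = 500 and t = 7: P(7) = 500 e^(1.05) ≈ 1429.


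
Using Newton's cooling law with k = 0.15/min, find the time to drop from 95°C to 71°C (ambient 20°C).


From T(t) = T_a + (T₀ - T_a)e^(-kt), set T(t) = 71:
(71 - 20) / (95 - 20) = e^(-0.15t), so t = -ln(0.680)/0.15 ≈ 2.6 minutes.


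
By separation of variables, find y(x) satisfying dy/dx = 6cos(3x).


g(y) = 1, so integrate directly: y = ∫ 6cos(3x) dx = 2sin(3x) + C.


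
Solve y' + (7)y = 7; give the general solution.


P(x) = 7, Q(x) = 7; integrating factor μ = e^(7x).
(μ y)' = 7e^(7x) ⇒ μ y = e^(7x) + C.
Divide by μ: y = 1 + Ce^(-7x).


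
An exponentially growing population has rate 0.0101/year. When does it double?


Exponential growth: P(t) = P₀ e^(0.0101t). Set P(t)/P₀ = 2: e^(0.0101t) = 2.
Solve: t = ln(2)/0.0101 ≈ 68.63 years.


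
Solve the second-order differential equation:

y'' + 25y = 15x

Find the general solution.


Homogeneous: r² + 25 = 0 ⇒ r = ±5i, y_h = C₁cos(5x) + C₂sin(5x).
Polynomial forcing; try y_p = Ax + B. Then y_p'' + 25 y_p = 25(Ax + B) = 15x, so B = 0 and A = 3/5.
General solution: y = C₁cos(5x) + C₂sin(5x) + (3/5)x.


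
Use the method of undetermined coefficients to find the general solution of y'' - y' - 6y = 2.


Characteristic roots of r² - r - 6 = 0 are -2, 3.
y_h = C₁e^(-2x) + C₂e^(3x).
Forcing exponent 0 is not a characteristic root; try y_p = A.
Substitute: A·(0 + (-1)·0 + (-6)) = A·-6 = 2, so A = -1/3.
General solution: y = C₁e^(-2x) + C₂e^(3x) - 1/3.


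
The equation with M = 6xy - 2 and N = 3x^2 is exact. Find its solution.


Check exactness: ∂M/∂y = 6x and ∂N/∂x = 6x; equal, so the equation is exact.
Integrate M with respect to x (treating y as constant): ∫M dx = 3x^2y - 2x + h(y).
Differentiate w.r.t. y and set equal to N: all terms match, so h'(y) = 0 and h is a constant absorbed into C.
General solution: 3x^2y - 2x = C.


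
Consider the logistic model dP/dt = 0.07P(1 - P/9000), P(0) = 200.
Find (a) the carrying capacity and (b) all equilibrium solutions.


Logistic ODE dP/dt = 0.07P(1 - P/9000) has equilibria where dP/dt = 0, i.e. P = 0 or P = 9000.
The coefficient (1 - P/K) = 0 when P = K, identifying K = 9000 as the carrying capacity.
(a) K = 9000; (b) equilibria P = 0 and P = 9000.


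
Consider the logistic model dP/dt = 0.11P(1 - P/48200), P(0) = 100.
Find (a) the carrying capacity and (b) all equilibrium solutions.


Logistic ODE dP/dt = 0.11P(1 - P/48200) has equilibria where dP/dt = 0, i.e. P = 0 or P = 48200.
The coefficient (1 - P/K) = 0 when P = K, identifying K = 48200 as the carrying capacity.
(a) K = 48200; (b) equilibria P = 0 and P = 48200.


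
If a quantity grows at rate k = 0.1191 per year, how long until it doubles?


Exponential growth: P(t) = P₀ e^(0.1191t). Set P(t)/P₀ = 2: e^(0.1191t) = 2.
Solve: t = ln(2)/0.1191 ≈ 5.82 years.


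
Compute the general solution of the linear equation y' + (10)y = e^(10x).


P(x) = 10 ⇒ μ = e^(10x).
(μ y)' = e^(20x) ⇒ μ y = (1/20)e^(20x) + C.
Divide by μ: y = (1/20)e^(10x) + Ce^(-10x).


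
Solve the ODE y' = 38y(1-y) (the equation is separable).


Separate: dy/[y(1-y)] = 38 dx.
Partial fractions: 1/[y(1-y)] = 1/y + 1/(1-y).
Integrate: ln|y/(1-y)| = 38x + C₀.
Solve for y: y = 1/(1 + Ce^(-38x)).


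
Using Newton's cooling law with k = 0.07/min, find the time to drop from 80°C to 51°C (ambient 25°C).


From T(t) = T_a + (T₀ - T_a)e^(-kt), set T(t) = 51:
(51 - 25) / (80 - 25) = e^(-0.07t), so t = -ln(0.473)/0.07 ≈ 10.7 minutes.


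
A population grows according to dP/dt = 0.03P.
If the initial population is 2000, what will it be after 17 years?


The ODE dP/dt = 0.03P has solution P(t) = P(0)e^(0.03t).
Substitute P(0) = 2000 and t = 17: P(17) = 2000 e^(0.51) ≈ 3331.


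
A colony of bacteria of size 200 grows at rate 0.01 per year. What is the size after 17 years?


The ODE dP/dt = 0.01P has solution P(t) = P(0)e^(0.01t).
Substitute P(0) = 200 and t = 17: P(17) = 200 e^(0.17) ≈ 237.


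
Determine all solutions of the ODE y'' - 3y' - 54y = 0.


Characteristic equation: r² - 3r - 54 = 0.
Factor: (r + 6)(r - 9) = 0 ⇒ r = -6, 9 (distinct real).
General solution: y = C₁e^(-6x) + C₂e^(9x).


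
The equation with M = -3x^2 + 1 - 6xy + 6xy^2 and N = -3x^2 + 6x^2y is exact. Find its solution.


Check exactness: ∂M/∂y = -6x + 12xy and ∂N/∂x = -6x + 12xy; equal, so the equation is exact.
Integrate M with respect to x (treating y as constant): ∫M dx = -x^3 + x - 3x^2y + 3x^2y^2 + h(y).
Differentiate w.r.t. y and set equal to N: all terms match, so h'(y) = 0 and h is a constant absorbed into C.
General solution: -x^3 + x - 3x^2y + 3x^2y^2 = C.


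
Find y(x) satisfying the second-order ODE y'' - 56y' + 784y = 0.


Characteristic equation: r² - 56r + 784 = 0, i.e. (r - 28)² = 0.
Repeated root r = 28; include an x factor for the second linearly independent solution.
General solution: y = (C₁ + C₂x)e^(28x).


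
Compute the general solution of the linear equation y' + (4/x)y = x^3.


P(x) = 4/x ⇒ μ = x^4.
(x^4 y)' = x^4·x^3 = x^7.
Integrate: x^4 y = x^8/(8) + C.
Solve for y: y = (1/8)x^4 + C/x^4.


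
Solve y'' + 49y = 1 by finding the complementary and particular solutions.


Homogeneous part: r² + 49 = 0 ⇒ r = ±7i, so y_h = C₁cos(7x) + C₂sin(7x).
Try constant y_p = A; plug in: 49A = 1 ⇒ A = 1/49.
General solution: y = C₁cos(7x) + C₂sin(7x) + 1/49.


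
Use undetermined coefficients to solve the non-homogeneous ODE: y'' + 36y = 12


Homogeneous part: r² + 36 = 0 ⇒ r = ±6i, so y_h = C₁cos(6x) + C₂sin(6x).
Try constant y_p = A; plug in: 36A = 12 ⇒ A = 1/3.
General solution: y = C₁cos(6x) + C₂sin(6x) + 1/3.


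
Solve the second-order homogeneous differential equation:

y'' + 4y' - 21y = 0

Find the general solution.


Characteristic equation: r² + 4r - 21 = 0.
Factor: (r - 3)(r + 7) = 0 ⇒ r = 3, -7 (distinct real).
General solution: y = C₁e^(3x) + C₂e^(-7x).


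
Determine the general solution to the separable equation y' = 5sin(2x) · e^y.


Separate: e^(-y) dy = 5sin(2x) dx.
Integrate: -e^(-y) = -(5/2)cos(2x) + C₀.
Rearrange: e^(-y) = (5/2)cos(2x) + C.


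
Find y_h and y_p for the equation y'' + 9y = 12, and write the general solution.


Homogeneous part: r² + 9 = 0 ⇒ r = ±3i, so y_h = C₁cos(3x) + C₂sin(3x).
Try constant y_p = A; plug in: 9A = 12 ⇒ A = 4/3.
General solution: y = C₁cos(3x) + C₂sin(3x) + 4/3.


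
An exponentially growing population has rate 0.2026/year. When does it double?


Exponential growth: P(t) = P₀ e^(0.2026t). Set P(t)/P₀ = 2: e^(0.2026t) = 2.
Solve: t = ln(2)/0.2026 ≈ 3.42 years.


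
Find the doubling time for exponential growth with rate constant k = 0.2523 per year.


Exponential growth: P(t) = P₀ e^(0.2523t). Set P(t)/P₀ = 2: e^(0.2523t) = 2.
Solve: t = ln(2)/0.2523 ≈ 2.75 years.


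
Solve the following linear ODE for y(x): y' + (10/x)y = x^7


P(x) = 10/x ⇒ μ = x^10.
(x^10 y)' = x^10·x^7 = x^17.
Integrate: x^10 y = x^18/(18) + C.
Solve for y: y = (1/18)x^8 + C/x^10.


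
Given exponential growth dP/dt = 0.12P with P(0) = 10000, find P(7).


The ODE dP/dt = 0.12P has solution P(t) = P(0)e^(0.12t).
Substitute P(0) = 10000 and t = 7: P(7) = 10000 e^(0.84) ≈ 23164.


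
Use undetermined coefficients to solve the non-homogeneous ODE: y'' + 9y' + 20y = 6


Characteristic roots of r² + 9r + 20 = 0 are -4, -5.
y_h = C₁e^(-4x) + C₂e^(-5x).
Constant forcing; try y_p = A. Then 20A = 6 ⇒ A = 3/10.
General solution: y = C₁e^(-4x) + C₂e^(-5x) + 3/10.


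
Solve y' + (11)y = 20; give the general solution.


P(x) = 11, Q(x) = 20; integrating factor μ = e^(11x).
(μ y)' = 20e^(11x) ⇒ μ y = (20/11)e^(11x) + C.
Divide by μ: y = 20/11 + Ce^(-11x).


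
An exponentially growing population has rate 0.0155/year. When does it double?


Exponential growth: P(t) = P₀ e^(0.0155t). Set P(t)/P₀ = 2: e^(0.0155t) = 2.
Solve: t = ln(2)/0.0155 ≈ 44.72 years.


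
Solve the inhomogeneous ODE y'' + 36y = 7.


Homogeneous part: r² + 36 = 0 ⇒ r = ±6i, so y_h = C₁cos(6x) + C₂sin(6x).
Try constant y_p = A; plug in: 36A = 7 ⇒ A = 7/36.
General solution: y = C₁cos(6x) + C₂sin(6x) + 7/36.


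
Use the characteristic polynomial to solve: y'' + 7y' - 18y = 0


Characteristic equation: r² + 7r - 18 = 0.
Factor: (r - 2)(r + 9) = 0 ⇒ r = 2, -9 (distinct real).
General solution: y = C₁e^(2x) + C₂e^(-9x).


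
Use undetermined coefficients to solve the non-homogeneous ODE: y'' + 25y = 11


Homogeneous part: r² + 25 = 0 ⇒ r = ±5i, so y_h = C₁cos(5x) + C₂sin(5x).
Try constant y_p = A; plug in: 25A = 11 ⇒ A = 11/25.
General solution: y = C₁cos(5x) + C₂sin(5x) + 11/25.


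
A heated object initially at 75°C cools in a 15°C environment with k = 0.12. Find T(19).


Newton's law: dT/dt = -k(T - T_a) has solution T(t) = T_a + (T₀ - T_a)e^(-kt).
Plug in T_a = 15, T₀ = 75, k = 0.12, t = 19: T(19) = 15 + (60)e^(-2.28) ≈ 21.1°C.


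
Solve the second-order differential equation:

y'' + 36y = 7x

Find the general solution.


Homogeneous: r² + 36 = 0 ⇒ r = ±6i, y_h = C₁cos(6x) + C₂sin(6x).
Polynomial forcing; try y_p = Ax + B. Then y_p'' + 36 y_p = 36(Ax + B) = 7x, so B = 0 and A = 7/36.
General solution: y = C₁cos(6x) + C₂sin(6x) + (7/36)x.


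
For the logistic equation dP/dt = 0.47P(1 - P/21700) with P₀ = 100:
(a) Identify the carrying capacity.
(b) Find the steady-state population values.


Logistic ODE dP/dt = 0.47P(1 - P/21700) has equilibria where dP/dt = 0, i.e. P = 0 or P = 21700.
The coefficient (1 - P/K) = 0 when P = K, identifying K = 21700 as the carrying capacity.
(a) K = 21700; (b) equilibria P = 0 and P = 21700.


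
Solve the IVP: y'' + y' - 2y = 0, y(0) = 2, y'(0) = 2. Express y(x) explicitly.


Characteristic roots of r² + r - 2 = 0 are 1, -2.
General solution y = c₁ e^(x) + c₂ e^(-2x).
Apply y(0) = 2: c₁ + c₂ = 2. Apply y'(0) = 2: 1 c₁ - 2 c₂ = 2.
Solve: c₁ = 2, c₂ = 0.
Particular solution: y = 2e^(x) + 0e^(-2x).


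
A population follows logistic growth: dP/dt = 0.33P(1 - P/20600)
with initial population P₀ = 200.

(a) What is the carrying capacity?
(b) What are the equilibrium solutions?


Logistic ODE dP/dt = 0.33P(1 - P/20600) has equilibria where dP/dt = 0, i.e. P = 0 or P = 20600.
The coefficient (1 - P/K) = 0 when P = K, identifying K = 20600 as the carrying capacity.
(a) K = 20600; (b) equilibria P = 0 and P = 20600.


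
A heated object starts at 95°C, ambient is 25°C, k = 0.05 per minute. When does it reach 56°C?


From T(t) = T_a + (T₀ - T_a)e^(-kt), set T(t) = 56:
(56 - 25) / (95 - 25) = e^(-0.05t), so t = -ln(0.443)/0.05 ≈ 16.3 minutes.


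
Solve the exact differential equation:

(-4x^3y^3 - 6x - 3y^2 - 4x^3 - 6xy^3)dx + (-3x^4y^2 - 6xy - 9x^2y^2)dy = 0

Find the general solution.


Check exactness: ∂M/∂y = -12x^3y^2 - 6y - 18xy^2 and ∂N/∂x = -12x^3y^2 - 6y - 18xy^2; equal, so the equation is exact.
Integrate M with respect to x (treating y as constant): ∫M dx = -x^4y^3 - 3x^2 - 3xy^2 - x^4 - 3x^2y^3 + h(y).
Differentiate w.r.t. y and set equal to N: all terms match, so h'(y) = 0 and h is a constant absorbed into C.
General solution: -x^4y^3 - 3x^2 - 3xy^2 - x^4 - 3x^2y^3 = C.


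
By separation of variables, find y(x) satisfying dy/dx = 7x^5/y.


Separate variables: y dy = 7x^5 dx.
Integrate both sides: y²/2 = (7/6)x^6 + C₀.
Multiply by 2: y² = (7/3)x^6 + C.


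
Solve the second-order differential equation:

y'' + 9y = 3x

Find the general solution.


Homogeneous: r² + 9 = 0 ⇒ r = ±3i, y_h = C₁cos(3x) + C₂sin(3x).
Polynomial forcing; try y_p = Ax + B. Then y_p'' + 9 y_p = 9(Ax + B) = 3x, so B = 0 and A = 1/3.
General solution: y = C₁cos(3x) + C₂sin(3x) + (1/3)x.


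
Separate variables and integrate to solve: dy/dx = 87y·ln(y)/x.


Separate: dy/[y ln(y)] = 87 dx/x.
Substitute u = ln(y): du/u = 87 dx/x.
Integrate: ln|ln(y)| = 87ln|x| + C₀, hence ln(y) = C·x^87.


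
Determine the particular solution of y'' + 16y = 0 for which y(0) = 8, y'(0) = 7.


Characteristic roots of r² + 16 = 0 are ±4i, so y = C₁cos(4x) + C₂sin(4x).
Apply y(0) = 8: C₁ = 8. Differentiate and apply y'(0) = 7: 4·C₂ = 7, so C₂ = 7/4.
Particular solution: y = 8cos(4x) + (7/4)sin(4x).


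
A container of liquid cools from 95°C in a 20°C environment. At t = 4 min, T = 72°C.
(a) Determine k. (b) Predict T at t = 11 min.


Newton's law: T(t) = T_a + (T₀ - T_a)e^(-kt).
(a) Use T(4) = 72: (72 - 20)/(95 - 20) = e^(-k·4), so k = -ln(0.693)/4 ≈ 0.0916.
(b) Apply k to t = 11: T(11) = 20 + (75)e^(-1.007) ≈ 47.4°C.


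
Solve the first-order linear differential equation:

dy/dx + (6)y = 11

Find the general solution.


P(x) = 6, Q(x) = 11; integrating factor μ = e^(6x).
(μ y)' = 11e^(6x) ⇒ μ y = (11/6)e^(6x) + C.
Divide by μ: y = 11/6 + Ce^(-6x).


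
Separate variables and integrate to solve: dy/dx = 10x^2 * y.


Separate variables: dy/y = 10x^2 dx.
Integrate: ln|y| = (10/3)x^3 + C₀.
Exponentiate: y = Ce^((10/3)x^3).


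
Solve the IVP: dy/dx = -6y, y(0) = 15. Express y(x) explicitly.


General solution of y' = -6y is y = Ce^(-6x).
Apply y(0) = 15: C = 15.
Particular solution: y = 15e^(-6x).


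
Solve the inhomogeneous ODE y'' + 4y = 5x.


Homogeneous: r² + 4 = 0 ⇒ r = ±2i, y_h = C₁cos(2x) + C₂sin(2x).
Polynomial forcing; try y_p = Ax + B. Then y_p'' + 4 y_p = 4(Ax + B) = 5x, so B = 0 and A = 5/4.
General solution: y = C₁cos(2x) + C₂sin(2x) + (5/4)x.


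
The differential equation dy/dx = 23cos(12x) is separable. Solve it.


g(y) = 1, so integrate directly: y = ∫ 23cos(12x) dx = (23/12)sin(12x) + C.


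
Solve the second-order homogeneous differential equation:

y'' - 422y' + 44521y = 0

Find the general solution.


Characteristic equation: r² - 422r + 44521 = 0, i.e. (r - 211)² = 0.
Repeated root r = 211; include an x factor for the second linearly independent solution.
General solution: y = (C₁ + C₂x)e^(211x).


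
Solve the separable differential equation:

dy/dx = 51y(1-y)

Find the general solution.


Separate: dy/[y(1-y)] = 51 dx.
Partial fractions: 1/[y(1-y)] = 1/y + 1/(1-y).
Integrate: ln|y/(1-y)| = 51x + C₀.
Solve for y: y = 1/(1 + Ce^(-51x)).


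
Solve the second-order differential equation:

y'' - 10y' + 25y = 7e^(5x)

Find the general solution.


Characteristic polynomial (r - 5)² = 0; repeated root r = 5.
y_h = (C₁ + C₂x)e^(5x). Forcing matches the repeated root (resonance), so try y_p = Ax² e^(5x).
Substitute and solve for A: 2A = 7, so A = 7/2.
General solution: y = (C₁ + C₂x + (7/2)x²)e^(5x).


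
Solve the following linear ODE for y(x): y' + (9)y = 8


P(x) = 9, Q(x) = 8; integrating factor μ = e^(9x).
(μ y)' = 8e^(9x) ⇒ μ y = (8/9)e^(9x) + C.
Divide by μ: y = 8/9 + Ce^(-9x).


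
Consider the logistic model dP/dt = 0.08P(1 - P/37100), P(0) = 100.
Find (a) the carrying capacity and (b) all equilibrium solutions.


Logistic ODE dP/dt = 0.08P(1 - P/37100) has equilibria where dP/dt = 0, i.e. P = 0 or P = 37100.
The coefficient (1 - P/K) = 0 when P = K, identifying K = 37100 as the carrying capacity.
(a) K = 37100; (b) equilibria P = 0 and P = 37100.


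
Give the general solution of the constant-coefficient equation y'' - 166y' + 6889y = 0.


Characteristic equation: r² - 166r + 6889 = 0, i.e. (r - 83)² = 0.
Repeated root r = 83; include an x factor for the second linearly independent solution.
General solution: y = (C₁ + C₂x)e^(83x).


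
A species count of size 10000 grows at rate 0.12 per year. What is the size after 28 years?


The ODE dP/dt = 0.12P has solution P(t) = P(0)e^(0.12t).
Substitute P(0) = 10000 and t = 28: P(28) = 10000 e^(3.36) ≈ 287892.


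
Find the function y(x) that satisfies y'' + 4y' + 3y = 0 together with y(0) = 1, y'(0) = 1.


Characteristic roots of r² + 4r + 3 = 0 are -1, -3.
General solution y = c₁ e^(-x) + c₂ e^(-3x).
Apply y(0) = 1: c₁ + c₂ = 1. Apply y'(0) = 1: -1 c₁ - 3 c₂ = 1.
Solve: c₁ = 2, c₂ = -1.
Particular solution: y = 2e^(-x) - e^(-3x).


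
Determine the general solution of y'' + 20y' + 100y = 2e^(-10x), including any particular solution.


Characteristic polynomial (r + 10)² = 0; repeated root r = -10.
y_h = (C₁ + C₂x)e^(-10x). Forcing matches the repeated root (resonance), so try y_p = Ax² e^(-10x).
Substitute and solve for A: 2A = 2, so A = 1.
General solution: y = (C₁ + C₂x + x²)e^(-10x).


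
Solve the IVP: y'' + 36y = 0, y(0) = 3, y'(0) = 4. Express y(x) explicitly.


Characteristic roots of r² + 36 = 0 are ±6i, so y = C₁cos(6x) + C₂sin(6x).
Apply y(0) = 3: C₁ = 3. Differentiate and apply y'(0) = 4: 6·C₂ = 4, so C₂ = 2/3.
Particular solution: y = 3cos(6x) + (2/3)sin(6x).


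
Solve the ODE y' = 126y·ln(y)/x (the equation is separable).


Separate: dy/[y ln(y)] = 126 dx/x.
Substitute u = ln(y): du/u = 126 dx/x.
Integrate: ln|ln(y)| = 126ln|x| + C₀, hence ln(y) = C·x^126.


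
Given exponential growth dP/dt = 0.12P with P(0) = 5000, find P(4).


The ODE dP/dt = 0.12P has solution P(t) = P(0)e^(0.12t).
Substitute P(0) = 5000 and t = 4: P(4) = 5000 e^(0.48) ≈ 8080.


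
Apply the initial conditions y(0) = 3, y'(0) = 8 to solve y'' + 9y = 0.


Characteristic roots of r² + 9 = 0 are ±3i, so y = C₁cos(3x) + C₂sin(3x).
Apply y(0) = 3: C₁ = 3. Differentiate and apply y'(0) = 8: 3·C₂ = 8, so C₂ = 8/3.
Particular solution: y = 3cos(3x) + (8/3)sin(3x).


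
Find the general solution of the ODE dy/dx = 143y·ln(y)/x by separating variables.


Separate: dy/[y ln(y)] = 143 dx/x.
Substitute u = ln(y): du/u = 143 dx/x.
Integrate: ln|ln(y)| = 143ln|x| + C₀, hence ln(y) = C·x^143.


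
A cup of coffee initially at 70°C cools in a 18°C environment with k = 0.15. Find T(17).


Newton's law: dT/dt = -k(T - T_a) has solution T(t) = T_a + (T₀ - T_a)e^(-kt).
Plug in T_a = 18, T₀ = 70, k = 0.15, t = 17: T(17) = 18 + (52)e^(-2.55) ≈ 22.1°C.


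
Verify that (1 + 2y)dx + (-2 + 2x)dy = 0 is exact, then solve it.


Check exactness: ∂M/∂y = 2 and ∂N/∂x = 2; equal, so the equation is exact.
Integrate M with respect to x (treating y as constant): ∫M dx = x + 2xy + h(y).
Differentiate w.r.t. y and set equal to N: the x-dependent terms already match, leaving h'(y) = -2. Integrate: h(y) = -2y.
So F(x,y) = x - 2y + 2xy.
General solution: x - 2y + 2xy = C.


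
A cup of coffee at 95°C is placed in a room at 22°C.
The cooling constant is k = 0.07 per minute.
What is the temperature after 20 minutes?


Newton's law: dT/dt = -k(T - T_a) has solution T(t) = T_a + (T₀ - T_a)e^(-kt).
Plug in T_a = 22, T₀ = 95, k = 0.07, t = 20: T(20) = 22 + (73)e^(-1.40) ≈ 40.0°C.


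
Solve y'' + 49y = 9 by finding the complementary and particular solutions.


Homogeneous part: r² + 49 = 0 ⇒ r = ±7i, so y_h = C₁cos(7x) + C₂sin(7x).
Try constant y_p = A; plug in: 49A = 9 ⇒ A = 9/49.
General solution: y = C₁cos(7x) + C₂sin(7x) + 9/49.


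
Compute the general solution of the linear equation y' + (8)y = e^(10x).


P(x) = 8 ⇒ μ = e^(8x).
(μ y)' = e^(18x) ⇒ μ y = e^(18x)/18 + C.
Divide by μ: y = (1/18)e^(10x) + Ce^(-8x).


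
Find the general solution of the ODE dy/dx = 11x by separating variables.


Integrate both sides with respect to x: y = ∫ 11x dx = (11/2)x^2 + C.


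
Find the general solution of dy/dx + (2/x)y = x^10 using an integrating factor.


P(x) = 2/x ⇒ μ = x^2.
(x^2 y)' = x^2·x^10 = x^12.
Integrate: x^2 y = x^13/(13) + C.
Solve for y: y = (1/13)x^11 + C/x^2.


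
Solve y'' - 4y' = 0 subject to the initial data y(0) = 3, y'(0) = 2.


Characteristic roots of r² - 4r = 0 are 4, 0.
General solution y = c₁ e^(4x) + c₂.
Apply y(0) = 3: c₁ + c₂ = 3. Apply y'(0) = 2: 4 c₁ + 0 c₂ = 2.
Solve: c₁ = 1/2, c₂ = 5/2.
Particular solution: y = (1/2)e^(4x) + 5/2.


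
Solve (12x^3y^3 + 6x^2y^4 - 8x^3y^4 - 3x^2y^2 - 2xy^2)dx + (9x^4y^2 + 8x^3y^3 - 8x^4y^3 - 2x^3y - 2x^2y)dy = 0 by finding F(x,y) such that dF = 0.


Check exactness: ∂M/∂y = 36x^3y^2 + 24x^2y^3 - 32x^3y^3 - 6x^2y - 4xy and ∂N/∂x = 36x^3y^2 + 24x^2y^3 - 32x^3y^3 - 6x^2y - 4xy; equal, so the equation is exact.
Integrate M with respect to x (treating y as constant): ∫M dx = 3x^4y^3 + 2x^3y^4 - 2x^4y^4 - x^3y^2 - x^2y^2 + h(y).
Differentiate w.r.t. y and set equal to N: all terms match, so h'(y) = 0 and h is a constant absorbed into C.
General solution: 3x^4y^3 + 2x^3y^4 - 2x^4y^4 - x^3y^2 - x^2y^2 = C.


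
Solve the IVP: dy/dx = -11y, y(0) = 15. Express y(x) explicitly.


General solution of y' = -11y is y = Ce^(-11x).
Apply y(0) = 15: C = 15.
Particular solution: y = 15e^(-11x).


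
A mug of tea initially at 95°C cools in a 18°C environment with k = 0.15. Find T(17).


Newton's law: dT/dt = -k(T - T_a) has solution T(t) = T_a + (T₀ - T_a)e^(-kt).
Plug in T_a = 18, T₀ = 95, k = 0.15, t = 17: T(17) = 18 + (77)e^(-2.55) ≈ 24.0°C.


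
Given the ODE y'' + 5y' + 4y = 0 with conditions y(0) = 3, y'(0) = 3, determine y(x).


Characteristic roots of r² + 5r + 4 = 0 are -4, -1.
General solution y = c₁ e^(-4x) + c₂ e^(-x).
Apply y(0) = 3: c₁ + c₂ = 3. Apply y'(0) = 3: -4 c₁ - 1 c₂ = 3.
Solve: c₁ = -2, c₂ = 5.
Particular solution: y = -2e^(-4x) + 5e^(-x).


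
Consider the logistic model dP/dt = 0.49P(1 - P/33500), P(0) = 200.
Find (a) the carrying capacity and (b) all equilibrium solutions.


Logistic ODE dP/dt = 0.49P(1 - P/33500) has equilibria where dP/dt = 0, i.e. P = 0 or P = 33500.
The coefficient (1 - P/K) = 0 when P = K, identifying K = 33500 as the carrying capacity.
(a) K = 33500; (b) equilibria P = 0 and P = 33500.


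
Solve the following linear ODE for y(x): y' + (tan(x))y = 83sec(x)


P(x) = tan(x) ⇒ μ = e^(∫tan(x)dx) = sec(x).
(sec(x) y)' = 83sec²(x) ⇒ sec(x) y = 83tan(x) + C.
Multiply by cos(x): y = 83sin(x) + C·cos(x).


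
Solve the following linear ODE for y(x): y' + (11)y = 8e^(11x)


P(x) = 11 ⇒ μ = e^(11x).
(μ y)' = 8e^(22x) ⇒ μ y = (8/22)e^(22x) + C.
Divide by μ: y = (4/11)e^(11x) + Ce^(-11x).


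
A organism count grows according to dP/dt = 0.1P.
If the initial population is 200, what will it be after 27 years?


The ODE dP/dt = 0.1P has solution P(t) = P(0)e^(0.1t).
Substitute P(0) = 200 and t = 27: P(27) = 200 e^(2.70) ≈ 2976.


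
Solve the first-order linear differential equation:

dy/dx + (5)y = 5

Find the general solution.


P(x) = 5, Q(x) = 5; integrating factor μ = e^(5x).
(μ y)' = 5e^(5x) ⇒ μ y = e^(5x) + C.
Divide by μ: y = 1 + Ce^(-5x).


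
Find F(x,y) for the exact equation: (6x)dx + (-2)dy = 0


Check exactness: ∂M/∂y = 0 and ∂N/∂x = 0; equal, so the equation is exact.
Integrate M with respect to x (treating y as constant): ∫M dx = 3x^2 + h(y).
Differentiate w.r.t. y and set equal to N: the x-dependent terms already match, leaving h'(y) = -2. Integrate: h(y) = -2y.
So F(x,y) = -2y + 3x^2.
General solution: -2y + 3x^2 = C.


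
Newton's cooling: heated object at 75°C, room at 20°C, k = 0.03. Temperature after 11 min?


Newton's law: dT/dt = -k(T - T_a) has solution T(t) = T_a + (T₀ - T_a)e^(-kt).
Plug in T_a = 20, T₀ = 75, k = 0.03, t = 11: T(11) = 20 + (55)e^(-0.33) ≈ 59.5°C.


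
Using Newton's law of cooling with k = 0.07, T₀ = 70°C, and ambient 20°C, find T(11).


Newton's law: dT/dt = -k(T - T_a) has solution T(t) = T_a + (T₀ - T_a)e^(-kt).
Plug in T_a = 20, T₀ = 70, k = 0.07, t = 11: T(11) = 20 + (50)e^(-0.77) ≈ 43.2°C.


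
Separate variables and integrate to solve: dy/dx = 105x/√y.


Separate: √y dy = 105x dx.
Integrate: (2/3)y^(3/2) = (105/2)x² + C.


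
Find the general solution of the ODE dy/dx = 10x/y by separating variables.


Separate variables: y dy = 10x dx.
Integrate both sides: y²/2 = 5x^2 + C₀.
Multiply by 2: y² = 10x^2 + C.


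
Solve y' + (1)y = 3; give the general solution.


P(x) = 1, Q(x) = 3; integrating factor μ = e^(x).
(μ y)' = 3e^(x) ⇒ μ y = 3e^(x) + C.
Divide by μ: y = 3 + Ce^(-x).


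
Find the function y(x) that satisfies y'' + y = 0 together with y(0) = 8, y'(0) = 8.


Characteristic roots of r² + 1 = 0 are ±1i, so y = C₁cos(x) + C₂sin(x).
Apply y(0) = 8: C₁ = 8. Differentiate and apply y'(0) = 8: 1·C₂ = 8, so C₂ = 8.
Particular solution: y = 8cos(x) + 8sin(x).


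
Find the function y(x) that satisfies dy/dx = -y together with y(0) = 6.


General solution of y' = -y is y = Ce^(-x).
Apply y(0) = 6: C = 6.
Particular solution: y = 6e^(-x).


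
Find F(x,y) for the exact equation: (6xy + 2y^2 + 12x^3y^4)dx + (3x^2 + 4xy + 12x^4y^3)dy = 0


Check exactness: ∂M/∂y = 6x + 4y + 48x^3y^3 and ∂N/∂x = 6x + 4y + 48x^3y^3; equal, so the equation is exact.
Integrate M with respect to x (treating y as constant): ∫M dx = 3x^2y + 2xy^2 + 3x^4y^4 + h(y).
Differentiate w.r.t. y and set equal to N: all terms match, so h'(y) = 0 and h is a constant absorbed into C.
General solution: 3x^2y + 2xy^2 + 3x^4y^4 = C.


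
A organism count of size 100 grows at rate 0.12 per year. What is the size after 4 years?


The ODE dP/dt = 0.12P has solution P(t) = P(0)e^(0.12t).
Substitute P(0) = 100 and t = 4: P(4) = 100 e^(0.48) ≈ 162.


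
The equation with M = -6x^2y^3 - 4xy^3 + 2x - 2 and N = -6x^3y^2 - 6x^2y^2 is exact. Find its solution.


Check exactness: ∂M/∂y = -18x^2y^2 - 12xy^2 and ∂N/∂x = -18x^2y^2 - 12xy^2; equal, so the equation is exact.
Integrate M with respect to x (treating y as constant): ∫M dx = -2x^3y^3 - 2x^2y^3 + x^2 - 2x + h(y).
Differentiate w.r.t. y and set equal to N: all terms match, so h'(y) = 0 and h is a constant absorbed into C.
General solution: -2x^3y^3 - 2x^2y^3 + x^2 - 2x = C.


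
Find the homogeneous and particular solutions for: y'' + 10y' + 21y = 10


Characteristic roots of r² + 10r + 21 = 0 are -7, -3.
y_h = C₁e^(-7x) + C₂e^(-3x).
Constant forcing; try y_p = A. Then 21A = 10 ⇒ A = 10/21.
General solution: y = C₁e^(-7x) + C₂e^(-3x) + 10/21.


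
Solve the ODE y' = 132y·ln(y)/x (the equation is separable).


Separate: dy/[y ln(y)] = 132 dx/x.
Substitute u = ln(y): du/u = 132 dx/x.
Integrate: ln|ln(y)| = 132ln|x| + C₀, hence ln(y) = C·x^132.


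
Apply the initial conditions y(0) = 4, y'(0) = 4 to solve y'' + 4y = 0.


Characteristic roots of r² + 4 = 0 are ±2i, so y = C₁cos(2x) + C₂sin(2x).
Apply y(0) = 4: C₁ = 4. Differentiate and apply y'(0) = 4: 2·C₂ = 4, so C₂ = 2.
Particular solution: y = 4cos(2x) + 2sin(2x).


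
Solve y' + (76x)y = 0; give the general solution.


P(x) = 76x ⇒ μ = e^(38x²).
Q(x) = 0 so μ y is constant: y = Ce^(-38x²).


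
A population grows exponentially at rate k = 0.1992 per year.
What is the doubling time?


Exponential growth: P(t) = P₀ e^(0.1992t). Set P(t)/P₀ = 2: e^(0.1992t) = 2.
Solve: t = ln(2)/0.1992 ≈ 3.48 years.


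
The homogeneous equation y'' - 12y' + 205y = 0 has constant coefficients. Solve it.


Characteristic equation: r² - 12r + 205 = 0.
Discriminant is negative; roots r = 6 ± 13i (complex conjugate pair).
General solution uses e^(α x)(C₁ cos(β x) + C₂ sin(β x)): y = e^(6x)(C₁cos(13x) + C₂sin(13x)).


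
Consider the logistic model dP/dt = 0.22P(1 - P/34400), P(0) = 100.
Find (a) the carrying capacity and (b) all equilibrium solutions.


Logistic ODE dP/dt = 0.22P(1 - P/34400) has equilibria where dP/dt = 0, i.e. P = 0 or P = 34400.
The coefficient (1 - P/K) = 0 when P = K, identifying K = 34400 as the carrying capacity.
(a) K = 34400; (b) equilibria P = 0 and P = 34400.


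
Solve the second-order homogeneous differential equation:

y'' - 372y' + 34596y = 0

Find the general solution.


Characteristic equation: r² - 372r + 34596 = 0, i.e. (r - 186)² = 0.
Repeated root r = 186; include an x factor for the second linearly independent solution.
General solution: y = (C₁ + C₂x)e^(186x).


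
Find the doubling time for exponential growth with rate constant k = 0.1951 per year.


Exponential growth: P(t) = P₀ e^(0.1951t). Set P(t)/P₀ = 2: e^(0.1951t) = 2.
Solve: t = ln(2)/0.1951 ≈ 3.55 years.


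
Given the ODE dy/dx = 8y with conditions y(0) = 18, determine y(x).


General solution of y' = 8y is y = Ce^(8x).
Apply y(0) = 18: C = 18.
Particular solution: y = 18e^(8x).


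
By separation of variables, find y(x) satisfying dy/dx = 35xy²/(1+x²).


Separate: dy/y² = 35x/(1+x²) dx.
Integrate LHS: ∫ dy/y² = -1/y.
Integrate RHS via u = 1+x²: (35/2)ln(1+x²) + C.
Result: -1/y = (35/2)ln(1+x²) + C.


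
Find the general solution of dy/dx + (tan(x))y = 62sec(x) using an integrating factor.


P(x) = tan(x) ⇒ μ = e^(∫tan(x)dx) = sec(x).
(sec(x) y)' = 62sec²(x) ⇒ sec(x) y = 62tan(x) + C.
Multiply by cos(x): y = 62sin(x) + C·cos(x).


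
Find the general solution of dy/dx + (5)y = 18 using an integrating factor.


P(x) = 5, Q(x) = 18; integrating factor μ = e^(5x).
(μ y)' = 18e^(5x) ⇒ μ y = (18/5)e^(5x) + C.
Divide by μ: y = 18/5 + Ce^(-5x).


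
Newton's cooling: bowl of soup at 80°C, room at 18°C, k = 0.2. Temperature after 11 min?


Newton's law: dT/dt = -k(T - T_a) has solution T(t) = T_a + (T₀ - T_a)e^(-kt).
Plug in T_a = 18, T₀ = 80, k = 0.2, t = 11: T(11) = 18 + (62)e^(-2.20) ≈ 24.9°C.


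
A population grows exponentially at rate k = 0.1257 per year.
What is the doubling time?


Exponential growth: P(t) = P₀ e^(0.1257t). Set P(t)/P₀ = 2: e^(0.1257t) = 2.
Solve: t = ln(2)/0.1257 ≈ 5.51 years.


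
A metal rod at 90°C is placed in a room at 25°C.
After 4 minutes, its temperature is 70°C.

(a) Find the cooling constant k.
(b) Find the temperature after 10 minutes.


Newton's law: T(t) = T_a + (T₀ - T_a)e^(-kt).
(a) Use T(4) = 70: (70 - 25)/(90 - 25) = e^(-k·4), so k = -ln(0.692)/4 ≈ 0.0919.
(b) Apply k to t = 10: T(10) = 25 + (65)e^(-0.919) ≈ 50.9°C.


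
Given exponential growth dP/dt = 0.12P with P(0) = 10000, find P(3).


The ODE dP/dt = 0.12P has solution P(t) = P(0)e^(0.12t).
Substitute P(0) = 10000 and t = 3: P(3) = 10000 e^(0.36) ≈ 14333.


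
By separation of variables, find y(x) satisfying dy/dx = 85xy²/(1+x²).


Separate: dy/y² = 85x/(1+x²) dx.
Integrate LHS: ∫ dy/y² = -1/y.
Integrate RHS via u = 1+x²: (85/2)ln(1+x²) + C.
Result: -1/y = (85/2)ln(1+x²) + C.


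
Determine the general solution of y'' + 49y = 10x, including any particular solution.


Homogeneous: r² + 49 = 0 ⇒ r = ±7i, y_h = C₁cos(7x) + C₂sin(7x).
Polynomial forcing; try y_p = Ax + B. Then y_p'' + 49 y_p = 49(Ax + B) = 10x, so B = 0 and A = 10/49.
General solution: y = C₁cos(7x) + C₂sin(7x) + (10/49)x.


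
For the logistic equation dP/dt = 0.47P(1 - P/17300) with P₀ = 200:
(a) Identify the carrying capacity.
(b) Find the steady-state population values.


Logistic ODE dP/dt = 0.47P(1 - P/17300) has equilibria where dP/dt = 0, i.e. P = 0 or P = 17300.
The coefficient (1 - P/K) = 0 when P = K, identifying K = 17300 as the carrying capacity.
(a) K = 17300; (b) equilibria P = 0 and P = 17300.


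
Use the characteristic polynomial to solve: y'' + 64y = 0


Characteristic equation: r² + 64 = 0.
Discriminant is negative; roots r = 0 ± 8i (complex conjugate pair).
General solution uses e^(α x)(C₁ cos(β x) + C₂ sin(β x)): y = C₁cos(8x) + C₂sin(8x).


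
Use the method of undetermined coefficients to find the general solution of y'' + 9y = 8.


Homogeneous part: r² + 9 = 0 ⇒ r = ±3i, so y_h = C₁cos(3x) + C₂sin(3x).
Try constant y_p = A; plug in: 9A = 8 ⇒ A = 8/9.
General solution: y = C₁cos(3x) + C₂sin(3x) + 8/9.


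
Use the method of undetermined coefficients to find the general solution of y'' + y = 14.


Homogeneous part: r² + 1 = 0 ⇒ r = ±1i, so y_h = C₁cos(x) + C₂sin(x).
Try constant y_p = A; plug in: 1A = 14 ⇒ A = 14.
General solution: y = C₁cos(x) + C₂sin(x) + 14.


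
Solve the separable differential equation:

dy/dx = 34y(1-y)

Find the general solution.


Separate: dy/[y(1-y)] = 34 dx.
Partial fractions: 1/[y(1-y)] = 1/y + 1/(1-y).
Integrate: ln|y/(1-y)| = 34x + C₀.
Solve for y: y = 1/(1 + Ce^(-34x)).


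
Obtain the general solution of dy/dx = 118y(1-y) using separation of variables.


Separate: dy/[y(1-y)] = 118 dx.
Partial fractions: 1/[y(1-y)] = 1/y + 1/(1-y).
Integrate: ln|y/(1-y)| = 118x + C₀.
Solve for y: y = 1/(1 + Ce^(-118x)).


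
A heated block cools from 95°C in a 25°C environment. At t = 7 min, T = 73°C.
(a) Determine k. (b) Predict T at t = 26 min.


Newton's law: T(t) = T_a + (T₀ - T_a)e^(-kt).
(a) Use T(7) = 73: (73 - 25)/(95 - 25) = e^(-k·7), so k = -ln(0.686)/7 ≈ 0.0539.
(b) Apply k to t = 26: T(26) = 25 + (70)e^(-1.401) ≈ 42.2°C.


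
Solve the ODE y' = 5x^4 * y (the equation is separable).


Separate variables: dy/y = 5x^4 dx.
Integrate: ln|y| = x^5 + C₀.
Exponentiate: y = Ce^(x^5).


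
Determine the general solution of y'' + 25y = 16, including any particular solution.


Homogeneous part: r² + 25 = 0 ⇒ r = ±5i, so y_h = C₁cos(5x) + C₂sin(5x).
Try constant y_p = A; plug in: 25A = 16 ⇒ A = 16/25.
General solution: y = C₁cos(5x) + C₂sin(5x) + 16/25.


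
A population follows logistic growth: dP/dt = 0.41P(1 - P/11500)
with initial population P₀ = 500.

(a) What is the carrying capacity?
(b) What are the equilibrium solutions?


Logistic ODE dP/dt = 0.41P(1 - P/11500) has equilibria where dP/dt = 0, i.e. P = 0 or P = 11500.
The coefficient (1 - P/K) = 0 when P = K, identifying K = 11500 as the carrying capacity.
(a) K = 11500; (b) equilibria P = 0 and P = 11500.


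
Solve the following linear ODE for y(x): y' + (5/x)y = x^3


P(x) = 5/x ⇒ μ = x^5.
(x^5 y)' = x^5·x^3 = x^8.
Integrate: x^5 y = x^9/(9) + C.
Solve for y: y = (1/9)x^4 + C/x^5.


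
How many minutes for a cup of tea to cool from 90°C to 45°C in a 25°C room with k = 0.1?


From T(t) = T_a + (T₀ - T_a)e^(-kt), set T(t) = 45:
(45 - 25) / (90 - 25) = e^(-0.1t), so t = -ln(0.308)/0.1 ≈ 11.8 minutes.


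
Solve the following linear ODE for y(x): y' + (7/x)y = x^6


P(x) = 7/x ⇒ μ = x^7.
(x^7 y)' = x^13 ⇒ x^7 y = x^14/(14) + C.
Solve for y: y = (1/14)x^7 + C/x^7.


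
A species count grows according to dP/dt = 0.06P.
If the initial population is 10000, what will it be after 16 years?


The ODE dP/dt = 0.06P has solution P(t) = P(0)e^(0.06t).
Substitute P(0) = 10000 and t = 16: P(16) = 10000 e^(0.96) ≈ 26117.
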